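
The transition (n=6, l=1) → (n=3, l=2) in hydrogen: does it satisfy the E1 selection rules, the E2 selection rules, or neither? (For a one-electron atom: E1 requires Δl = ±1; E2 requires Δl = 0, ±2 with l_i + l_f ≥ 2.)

E1

Δl = 2 − 1 = +1; l_i + l_f = 3.
E1 (Δl = ±1): satisfied.
E2 (Δl = 0,±2, l_i+l_f ≥ 2): not satisfied.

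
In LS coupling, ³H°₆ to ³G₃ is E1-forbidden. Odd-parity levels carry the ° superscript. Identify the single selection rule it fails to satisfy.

Reading off the term symbols: S 1→1, L 5→4, J 6→3, parity odd→even.
ΔS = 0: S: 1 → 1 — passes.
ΔL = 0, ±1 (not L=0↔0): L: 5 → 4, ΔL = -1 — passes.
ΔJ = 0, ±1 (not J=0↔0): J: 6 → 3, ΔJ = -3 — fails.
Parity must change: odd → even — passes.

the ΔJ = 0, ±1 rule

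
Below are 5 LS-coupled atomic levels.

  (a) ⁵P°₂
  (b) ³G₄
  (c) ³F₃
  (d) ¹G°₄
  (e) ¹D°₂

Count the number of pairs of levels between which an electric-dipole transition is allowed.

0

(a)–(b): forbidden (ΔS, ΔL, ΔJ).
(a)–(c): forbidden (ΔS, ΔL).
(a)–(d): forbidden (parity, ΔS, ΔL, ΔJ).
(a)–(e): forbidden (parity, ΔS).
(b)–(c): forbidden (parity).
(b)–(d): forbidden (ΔS).
(b)–(e): forbidden (ΔS, ΔL, ΔJ).
(c)–(d): forbidden (ΔS).
(c)–(e): forbidden (ΔS).
(d)–(e): forbidden (parity, ΔL, ΔJ).
Allowed pairs: 0 of 10.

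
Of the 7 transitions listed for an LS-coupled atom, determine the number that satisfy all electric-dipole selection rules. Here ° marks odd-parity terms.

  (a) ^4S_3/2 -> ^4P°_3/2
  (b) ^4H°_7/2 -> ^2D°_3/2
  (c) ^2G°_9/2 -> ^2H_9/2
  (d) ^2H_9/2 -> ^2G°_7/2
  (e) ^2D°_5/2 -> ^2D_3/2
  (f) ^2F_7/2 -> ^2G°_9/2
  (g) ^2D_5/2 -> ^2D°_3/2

(a) allowed
(b) forbidden (parity, ΔS, ΔL, ΔJ fail)
(c) allowed
(d) allowed
(e) allowed
(f) allowed
(g) allowed
Total allowed: 6 of 7.

6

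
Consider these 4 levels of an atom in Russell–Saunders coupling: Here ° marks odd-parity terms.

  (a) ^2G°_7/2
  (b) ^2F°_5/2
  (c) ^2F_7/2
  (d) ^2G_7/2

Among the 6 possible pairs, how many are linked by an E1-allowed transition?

4

(a)–(b): forbidden (parity).
(a)–(c): allowed.
(a)–(d): allowed.
(b)–(c): allowed.
(b)–(d): allowed.
(c)–(d): forbidden (parity).
Allowed pairs: 4 of 6.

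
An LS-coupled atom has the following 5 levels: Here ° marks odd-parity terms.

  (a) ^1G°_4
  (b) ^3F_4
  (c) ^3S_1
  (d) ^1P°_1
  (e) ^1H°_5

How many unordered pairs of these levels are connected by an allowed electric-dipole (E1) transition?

0

(a)–(b): forbidden (ΔS).
(a)–(c): forbidden (ΔS, ΔL, ΔJ).
(a)–(d): forbidden (parity, ΔL, ΔJ).
(a)–(e): forbidden (parity).
(b)–(c): forbidden (parity, ΔL, ΔJ).
(b)–(d): forbidden (ΔS, ΔL, ΔJ).
(b)–(e): forbidden (ΔS, ΔL).
(c)–(d): forbidden (ΔS).
(c)–(e): forbidden (ΔS, ΔL, ΔJ).
(d)–(e): forbidden (parity, ΔL, ΔJ).
Allowed pairs: 0 of 10.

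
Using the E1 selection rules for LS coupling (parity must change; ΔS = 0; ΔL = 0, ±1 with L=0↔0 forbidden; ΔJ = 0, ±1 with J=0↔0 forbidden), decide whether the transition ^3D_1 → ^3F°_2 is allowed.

allowed

Parity must change: even → odd — passes.
ΔS = 0: S: 1 → 1 — passes.
ΔL = 0, ±1 (not L=0↔0): L: 2 → 3, ΔL = +1 — passes.
ΔJ = 0, ±1 (not J=0↔0): J: 1 → 2, ΔJ = +1 — passes.
All four E1 rules are satisfied.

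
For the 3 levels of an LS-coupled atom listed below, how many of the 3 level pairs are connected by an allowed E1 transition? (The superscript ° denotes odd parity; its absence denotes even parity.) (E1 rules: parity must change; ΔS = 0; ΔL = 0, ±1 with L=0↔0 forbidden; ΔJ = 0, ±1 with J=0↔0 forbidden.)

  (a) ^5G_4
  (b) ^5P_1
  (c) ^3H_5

(a)–(b): forbidden (parity, ΔL, ΔJ).
(a)–(c): forbidden (parity, ΔS).
(b)–(c): forbidden (parity, ΔS, ΔL, ΔJ).
Allowed pairs: 0 of 3.

0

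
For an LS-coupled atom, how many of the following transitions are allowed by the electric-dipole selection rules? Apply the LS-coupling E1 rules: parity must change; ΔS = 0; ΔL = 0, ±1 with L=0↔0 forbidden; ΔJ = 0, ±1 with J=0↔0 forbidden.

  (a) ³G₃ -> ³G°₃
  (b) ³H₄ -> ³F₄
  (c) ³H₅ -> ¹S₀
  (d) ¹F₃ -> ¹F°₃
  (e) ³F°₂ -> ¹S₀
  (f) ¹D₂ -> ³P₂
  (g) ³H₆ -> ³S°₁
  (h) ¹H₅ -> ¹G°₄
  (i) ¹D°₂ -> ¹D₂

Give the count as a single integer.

(a) allowed
(b) forbidden (parity, ΔL fail)
(c) forbidden (parity, ΔS, ΔL, ΔJ fail)
(d) allowed
(e) forbidden (ΔS, ΔL, ΔJ fail)
(f) forbidden (parity, ΔS fail)
(g) forbidden (ΔL, ΔJ fail)
(h) allowed
(i) allowed
Total allowed: 4 of 9.

4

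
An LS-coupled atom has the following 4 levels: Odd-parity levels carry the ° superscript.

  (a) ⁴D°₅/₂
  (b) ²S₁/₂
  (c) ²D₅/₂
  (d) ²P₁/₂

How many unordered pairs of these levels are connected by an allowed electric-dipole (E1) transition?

(a)–(b): forbidden (ΔS, ΔL, ΔJ).
(a)–(c): forbidden (ΔS).
(a)–(d): forbidden (ΔS, ΔJ).
(b)–(c): forbidden (parity, ΔL, ΔJ).
(b)–(d): forbidden (parity).
(c)–(d): forbidden (parity, ΔJ).
Allowed pairs: 0 of 6.

0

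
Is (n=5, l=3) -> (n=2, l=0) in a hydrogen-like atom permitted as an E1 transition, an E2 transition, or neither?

Δl = 0 − 3 = -3; l_i + l_f = 3.
E1 (Δl = ±1): not satisfied.
E2 (Δl = 0,±2, l_i+l_f ≥ 2): not satisfied.

neither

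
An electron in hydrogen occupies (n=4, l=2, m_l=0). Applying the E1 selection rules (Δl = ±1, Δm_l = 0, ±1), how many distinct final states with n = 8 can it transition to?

E1 requires Δl = ±1, so l_f ∈ {1, 3}; with 0 ≤ l_f ≤ n_f−1 = 7, the allowed l_f values are {1, 3}.
For l_f = 1: m_f ∈ {m_i−1, m_i, m_i+1} ∩ [−1, 1] = {-1, 0, 1} → 3 states.
For l_f = 3: m_f ∈ {m_i−1, m_i, m_i+1} ∩ [−3, 3] = {-1, 0, 1} → 3 states.
Total: 6.

6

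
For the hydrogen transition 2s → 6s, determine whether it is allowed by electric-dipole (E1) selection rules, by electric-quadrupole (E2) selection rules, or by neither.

Δl = 0 − 0 = +0; l_i + l_f = 0.
E1 (Δl = ±1): not satisfied.
E2 (Δl = 0,±2, l_i+l_f ≥ 2): not satisfied.

neither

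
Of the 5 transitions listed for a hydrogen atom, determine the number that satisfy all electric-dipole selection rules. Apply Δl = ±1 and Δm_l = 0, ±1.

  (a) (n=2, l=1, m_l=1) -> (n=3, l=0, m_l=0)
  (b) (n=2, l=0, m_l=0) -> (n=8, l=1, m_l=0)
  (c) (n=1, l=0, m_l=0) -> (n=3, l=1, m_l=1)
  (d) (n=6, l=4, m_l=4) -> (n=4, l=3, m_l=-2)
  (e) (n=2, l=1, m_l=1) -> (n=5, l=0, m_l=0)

(a) allowed
(b) allowed
(c) allowed
(d) forbidden — Δm_l = -6 (E1 requires Δm_l = 0, ±1)
(e) allowed
Total allowed: 4 of 5.

4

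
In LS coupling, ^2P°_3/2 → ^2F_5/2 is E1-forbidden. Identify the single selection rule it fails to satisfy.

Parity must change: odd → even — ok.
ΔS = 0: S: 1/2 → 1/2 — ok.
ΔL = 0, ±1 (not L=0↔0): L: 1 → 3, ΔL = +2 — fails.
ΔJ = 0, ±1 (not J=0↔0): J: 3/2 → 5/2, ΔJ = +1 — ok.

the ΔL = 0, ±1 rule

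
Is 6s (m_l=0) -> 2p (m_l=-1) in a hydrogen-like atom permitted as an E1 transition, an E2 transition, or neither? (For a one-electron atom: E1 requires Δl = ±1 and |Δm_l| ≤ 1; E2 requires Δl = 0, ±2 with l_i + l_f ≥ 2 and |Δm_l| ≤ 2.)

Δl = 1 − 0 = +1; l_i + l_f = 1.
Δm_l = -1.
E1 (Δl = ±1, |Δm_l| ≤ 1): satisfied.
E2 (Δl = 0,±2, l_i+l_f ≥ 2, |Δm_l| ≤ 2): not satisfied.

E1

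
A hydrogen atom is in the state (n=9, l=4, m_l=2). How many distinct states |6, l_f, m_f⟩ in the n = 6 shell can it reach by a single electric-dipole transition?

6

E1 requires Δl = ±1, so l_f ∈ {3, 5}; with 0 ≤ l_f ≤ n_f−1 = 5, the allowed l_f values are {3, 5}.
For l_f = 3: m_f ∈ {m_i−1, m_i, m_i+1} ∩ [−3, 3] = {1, 2, 3} → 3 states.
For l_f = 5: m_f ∈ {m_i−1, m_i, m_i+1} ∩ [−5, 5] = {1, 2, 3} → 3 states.
Total: 6.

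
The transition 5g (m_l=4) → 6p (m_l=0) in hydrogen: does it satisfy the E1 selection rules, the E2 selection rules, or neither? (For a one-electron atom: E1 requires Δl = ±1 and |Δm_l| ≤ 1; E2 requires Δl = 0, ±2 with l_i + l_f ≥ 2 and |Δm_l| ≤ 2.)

Δl = 1 − 4 = -3; l_i + l_f = 5.
Δm_l = -4.
E1 (Δl = ±1, |Δm_l| ≤ 1): not satisfied.
E2 (Δl = 0,±2, l_i+l_f ≥ 2, |Δm_l| ≤ 2): not satisfied.

neither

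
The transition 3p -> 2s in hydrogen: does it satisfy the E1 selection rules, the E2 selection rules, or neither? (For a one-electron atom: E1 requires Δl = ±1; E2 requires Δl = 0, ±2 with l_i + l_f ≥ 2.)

Δl = 0 − 1 = -1; l_i + l_f = 1.
E1 (Δl = ±1): satisfied.
E2 (Δl = 0,±2, l_i+l_f ≥ 2): not satisfied.

E1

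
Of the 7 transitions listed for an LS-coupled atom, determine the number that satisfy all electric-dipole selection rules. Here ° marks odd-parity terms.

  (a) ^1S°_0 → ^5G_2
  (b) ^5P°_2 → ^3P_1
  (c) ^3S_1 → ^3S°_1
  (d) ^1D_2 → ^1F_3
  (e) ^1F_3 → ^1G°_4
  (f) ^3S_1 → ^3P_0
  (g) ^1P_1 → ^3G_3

1

(a) forbidden (ΔS, ΔL, ΔJ fail)
(b) forbidden (ΔS fails)
(c) forbidden (ΔL fails)
(d) forbidden (parity fails)
(e) allowed
(f) forbidden (parity fails)
(g) forbidden (parity, ΔS, ΔL, ΔJ fail)
Total allowed: 1 of 7.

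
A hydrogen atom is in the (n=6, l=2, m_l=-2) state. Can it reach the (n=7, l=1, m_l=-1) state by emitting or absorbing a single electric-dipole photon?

Initial l = 2, final l = 1, so Δl = -1. E1 requires Δl = ±1: ✓.
Δm_l = -1 − (-2) = +1. E1 requires Δm_l = 0, ±1: ✓.
All E1 selection rules are satisfied.

allowed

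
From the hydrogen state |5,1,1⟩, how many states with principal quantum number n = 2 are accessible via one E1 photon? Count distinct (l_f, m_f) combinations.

E1 requires Δl = ±1, so l_f ∈ {0, 2}; with 0 ≤ l_f ≤ n_f−1 = 1, the allowed l_f values are {0}.
For l_f = 0: m_f ∈ {m_i−1, m_i, m_i+1} ∩ [−0, 0] = {0} → 1 state.
Total: 1.

1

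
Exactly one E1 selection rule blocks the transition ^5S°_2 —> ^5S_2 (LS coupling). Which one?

Initial level: S=2, L=0, J=2, parity odd. Final level: S=2, L=0, J=2, parity even.
Parity must change: odd → even — satisfied.
ΔS = 0: S: 2 → 2 — satisfied.
ΔL = 0, ±1 (not L=0↔0): L: 0 → 0, ΔL = +0 — violated.
ΔJ = 0, ±1 (not J=0↔0): J: 2 → 2, ΔJ = +0 — satisfied.

the L=0 ↔ L=0 exclusion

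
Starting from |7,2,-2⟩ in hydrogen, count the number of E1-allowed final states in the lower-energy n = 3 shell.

E1 requires Δl = ±1, so l_f ∈ {1, 3}; with 0 ≤ l_f ≤ n_f−1 = 2, the allowed l_f values are {1}.
For l_f = 1: m_f ∈ {m_i−1, m_i, m_i+1} ∩ [−1, 1] = {-1} → 1 state.
Total: 1.

1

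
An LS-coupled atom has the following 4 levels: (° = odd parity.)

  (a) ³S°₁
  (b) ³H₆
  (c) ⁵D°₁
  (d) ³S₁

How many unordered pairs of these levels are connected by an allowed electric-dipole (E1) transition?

0

(a)–(b): forbidden (ΔL, ΔJ).
(a)–(c): forbidden (parity, ΔS, ΔL).
(a)–(d): forbidden (ΔL).
(b)–(c): forbidden (ΔS, ΔL, ΔJ).
(b)–(d): forbidden (parity, ΔL, ΔJ).
(c)–(d): forbidden (ΔS, ΔL).
Allowed pairs: 0 of 6.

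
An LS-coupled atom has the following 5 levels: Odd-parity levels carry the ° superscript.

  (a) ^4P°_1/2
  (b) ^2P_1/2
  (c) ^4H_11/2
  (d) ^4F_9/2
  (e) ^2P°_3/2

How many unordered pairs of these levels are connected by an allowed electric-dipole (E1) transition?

1

(a)–(b): forbidden (ΔS).
(a)–(c): forbidden (ΔL, ΔJ).
(a)–(d): forbidden (ΔL, ΔJ).
(a)–(e): forbidden (parity, ΔS).
(b)–(c): forbidden (parity, ΔS, ΔL, ΔJ).
(b)–(d): forbidden (parity, ΔS, ΔL, ΔJ).
(b)–(e): allowed.
(c)–(d): forbidden (parity, ΔL).
(c)–(e): forbidden (ΔS, ΔL, ΔJ).
(d)–(e): forbidden (ΔS, ΔL, ΔJ).
Allowed pairs: 1 of 10.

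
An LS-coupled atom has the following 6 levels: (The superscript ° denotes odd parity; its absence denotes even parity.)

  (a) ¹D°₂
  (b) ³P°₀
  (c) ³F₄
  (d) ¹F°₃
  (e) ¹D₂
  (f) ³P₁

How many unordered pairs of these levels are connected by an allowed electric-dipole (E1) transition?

(a)–(b): forbidden (parity, ΔS, ΔJ).
(a)–(c): forbidden (ΔS, ΔJ).
(a)–(d): forbidden (parity).
(a)–(e): allowed.
(a)–(f): forbidden (ΔS).
(b)–(c): forbidden (ΔL, ΔJ).
(b)–(d): forbidden (parity, ΔS, ΔL, ΔJ).
(b)–(e): forbidden (ΔS, ΔJ).
(b)–(f): allowed.
(c)–(d): forbidden (ΔS).
(c)–(e): forbidden (parity, ΔS, ΔJ).
(c)–(f): forbidden (parity, ΔL, ΔJ).
(d)–(e): allowed.
(d)–(f): forbidden (ΔS, ΔL, ΔJ).
(e)–(f): forbidden (parity, ΔS).
Allowed pairs: 3 of 15.

3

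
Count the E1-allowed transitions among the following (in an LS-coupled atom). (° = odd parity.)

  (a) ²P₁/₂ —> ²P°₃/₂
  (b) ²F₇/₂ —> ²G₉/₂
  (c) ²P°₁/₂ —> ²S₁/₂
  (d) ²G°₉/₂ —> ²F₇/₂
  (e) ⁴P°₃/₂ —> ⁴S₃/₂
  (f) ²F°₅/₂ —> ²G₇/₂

(a) allowed
(b) forbidden (parity fails)
(c) allowed
(d) allowed
(e) allowed
(f) allowed
Total allowed: 5 of 6.

5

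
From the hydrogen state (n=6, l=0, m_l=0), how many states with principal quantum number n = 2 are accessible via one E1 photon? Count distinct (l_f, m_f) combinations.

3

E1 requires Δl = ±1, so l_f ∈ {-1, 1}; with 0 ≤ l_f ≤ n_f−1 = 1, the allowed l_f values are {1}.
For l_f = 1: m_f ∈ {m_i−1, m_i, m_i+1} ∩ [−1, 1] = {-1, 0, 1} → 3 states.
Total: 3.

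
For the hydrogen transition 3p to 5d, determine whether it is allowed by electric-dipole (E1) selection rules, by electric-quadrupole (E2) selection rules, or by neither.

Δl = 2 − 1 = +1; l_i + l_f = 3.
E1 (Δl = ±1): satisfied.
E2 (Δl = 0,±2, l_i+l_f ≥ 2): not satisfied.

E1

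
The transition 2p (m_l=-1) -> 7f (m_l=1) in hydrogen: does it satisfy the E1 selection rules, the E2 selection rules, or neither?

E2

Δl = 3 − 1 = +2; l_i + l_f = 4.
Δm_l = +2.
E1 (Δl = ±1, |Δm_l| ≤ 1): not satisfied.
E2 (Δl = 0,±2, l_i+l_f ≥ 2, |Δm_l| ≤ 2): satisfied.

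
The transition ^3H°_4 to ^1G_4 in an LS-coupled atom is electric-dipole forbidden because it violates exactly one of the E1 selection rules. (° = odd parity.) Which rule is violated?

ΔL = 0, ±1 (not L=0↔0): L: 5 → 4, ΔL = -1 — satisfied.
ΔS = 0: S: 1 → 0 — violated.
Parity must change: odd → even — satisfied.
ΔJ = 0, ±1 (not J=0↔0): J: 4 → 4, ΔJ = +0 — satisfied.

the ΔS = 0 rule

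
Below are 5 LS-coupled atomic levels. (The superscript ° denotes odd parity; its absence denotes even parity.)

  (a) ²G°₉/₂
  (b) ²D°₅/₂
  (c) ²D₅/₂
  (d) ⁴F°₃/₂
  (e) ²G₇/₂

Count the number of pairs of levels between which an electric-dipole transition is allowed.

(a)–(b): forbidden (parity, ΔL, ΔJ).
(a)–(c): forbidden (ΔL, ΔJ).
(a)–(d): forbidden (parity, ΔS, ΔJ).
(a)–(e): allowed.
(b)–(c): allowed.
(b)–(d): forbidden (parity, ΔS).
(b)–(e): forbidden (ΔL).
(c)–(d): forbidden (ΔS).
(c)–(e): forbidden (parity, ΔL).
(d)–(e): forbidden (ΔS, ΔJ).
Allowed pairs: 2 of 10.

2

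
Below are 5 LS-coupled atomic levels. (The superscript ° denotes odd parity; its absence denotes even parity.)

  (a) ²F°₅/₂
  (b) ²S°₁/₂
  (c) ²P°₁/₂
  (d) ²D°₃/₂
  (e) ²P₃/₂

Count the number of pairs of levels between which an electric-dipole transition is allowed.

(a)–(b): forbidden (parity, ΔL, ΔJ).
(a)–(c): forbidden (parity, ΔL, ΔJ).
(a)–(d): forbidden (parity).
(a)–(e): forbidden (ΔL).
(b)–(c): forbidden (parity).
(b)–(d): forbidden (parity, ΔL).
(b)–(e): allowed.
(c)–(d): forbidden (parity).
(c)–(e): allowed.
(d)–(e): allowed.
Allowed pairs: 3 of 10.

3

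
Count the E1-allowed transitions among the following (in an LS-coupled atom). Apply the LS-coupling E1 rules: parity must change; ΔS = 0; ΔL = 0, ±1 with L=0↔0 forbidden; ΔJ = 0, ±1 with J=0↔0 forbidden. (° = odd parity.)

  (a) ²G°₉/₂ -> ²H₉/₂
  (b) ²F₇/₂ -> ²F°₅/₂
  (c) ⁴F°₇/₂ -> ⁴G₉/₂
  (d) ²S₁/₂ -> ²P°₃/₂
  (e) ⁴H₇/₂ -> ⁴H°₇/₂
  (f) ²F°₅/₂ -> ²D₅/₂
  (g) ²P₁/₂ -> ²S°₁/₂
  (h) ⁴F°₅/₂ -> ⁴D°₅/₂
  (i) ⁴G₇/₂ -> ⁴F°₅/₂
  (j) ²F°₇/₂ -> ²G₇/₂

(a) allowed
(b) allowed
(c) allowed
(d) allowed
(e) allowed
(f) allowed
(g) allowed
(h) forbidden (parity fails)
(i) allowed
(j) allowed
Total allowed: 9 of 10.

9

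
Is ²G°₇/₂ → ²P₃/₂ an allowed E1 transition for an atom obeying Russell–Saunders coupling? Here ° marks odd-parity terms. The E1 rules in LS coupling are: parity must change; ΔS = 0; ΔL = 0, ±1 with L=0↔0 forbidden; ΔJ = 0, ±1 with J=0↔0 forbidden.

forbidden

Reading off the term symbols: S 1/2→1/2, L 4→1, J 7/2→3/2, parity odd→even.
ΔJ = 0, ±1 (not J=0↔0): J: 7/2 → 3/2, ΔJ = -2 — ✗.
ΔS = 0: S: 1/2 → 1/2 — ✓.
Parity must change: odd → even — ✓.
ΔL = 0, ±1 (not L=0↔0): L: 4 → 1, ΔL = -3 — ✗.
Rule(s) violated: ΔL, ΔJ.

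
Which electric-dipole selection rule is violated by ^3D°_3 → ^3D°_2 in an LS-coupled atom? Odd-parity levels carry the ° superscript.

Initial level: S=1, L=2, J=3, parity odd. Final level: S=1, L=2, J=2, parity odd.
Parity must change: odd → odd — fails.
ΔS = 0: S: 1 → 1 — ok.
ΔL = 0, ±1 (not L=0↔0): L: 2 → 2, ΔL = +0 — ok.
ΔJ = 0, ±1 (not J=0↔0): J: 3 → 2, ΔJ = -1 — ok.

parity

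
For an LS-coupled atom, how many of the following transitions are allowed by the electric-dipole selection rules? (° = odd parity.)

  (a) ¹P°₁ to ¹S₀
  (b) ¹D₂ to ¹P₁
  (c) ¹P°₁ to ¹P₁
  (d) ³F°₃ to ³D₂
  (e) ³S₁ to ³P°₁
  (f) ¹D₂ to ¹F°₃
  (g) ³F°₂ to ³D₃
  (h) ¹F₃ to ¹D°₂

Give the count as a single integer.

(a) allowed
(b) forbidden (parity fails)
(c) allowed
(d) allowed
(e) allowed
(f) allowed
(g) allowed
(h) allowed
Total allowed: 7 of 8.

7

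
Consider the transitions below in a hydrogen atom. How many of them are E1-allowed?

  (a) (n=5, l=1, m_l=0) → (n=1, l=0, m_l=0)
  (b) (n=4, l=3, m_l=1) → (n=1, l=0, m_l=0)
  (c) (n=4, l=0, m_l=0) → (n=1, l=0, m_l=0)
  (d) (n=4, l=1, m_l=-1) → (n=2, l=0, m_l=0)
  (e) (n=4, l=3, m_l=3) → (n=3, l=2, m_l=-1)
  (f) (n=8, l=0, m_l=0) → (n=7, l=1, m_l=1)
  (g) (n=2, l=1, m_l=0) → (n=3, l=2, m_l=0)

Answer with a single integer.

(a) allowed
(b) forbidden — Δl = -3 (E1 requires Δl = ±1)
(c) forbidden — Δl = +0 (E1 requires Δl = ±1)
(d) allowed
(e) forbidden — Δm_l = -4 (E1 requires Δm_l = 0, ±1)
(f) allowed
(g) allowed
Total allowed: 4 of 7.

4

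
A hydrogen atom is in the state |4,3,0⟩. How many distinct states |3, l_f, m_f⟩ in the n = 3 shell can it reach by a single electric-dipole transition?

E1 requires Δl = ±1, so l_f ∈ {2, 4}; with 0 ≤ l_f ≤ n_f−1 = 2, the allowed l_f values are {2}.
For l_f = 2: m_f ∈ {m_i−1, m_i, m_i+1} ∩ [−2, 2] = {-1, 0, 1} → 3 states.
Total: 3.

3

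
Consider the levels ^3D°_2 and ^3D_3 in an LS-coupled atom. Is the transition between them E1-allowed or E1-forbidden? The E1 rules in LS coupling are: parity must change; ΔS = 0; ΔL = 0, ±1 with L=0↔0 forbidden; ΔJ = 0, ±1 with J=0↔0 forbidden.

allowed

ΔJ = 0, ±1 (not J=0↔0): J: 2 → 3, ΔJ = +1 — passes.
Parity must change: odd → even — passes.
ΔL = 0, ±1 (not L=0↔0): L: 2 → 2, ΔL = +0 — passes.
ΔS = 0: S: 1 → 1 — passes.
All four E1 rules are satisfied.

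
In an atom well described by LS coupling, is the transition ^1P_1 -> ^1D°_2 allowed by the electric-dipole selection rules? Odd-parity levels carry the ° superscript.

allowed

Reading off the term symbols: S 0→0, L 1→2, J 1→2, parity even→odd.
ΔJ = 0, ±1 (not J=0↔0): J: 1 → 2, ΔJ = +1 — satisfied.
ΔS = 0: S: 0 → 0 — satisfied.
Parity must change: even → odd — satisfied.
ΔL = 0, ±1 (not L=0↔0): L: 1 → 2, ΔL = +1 — satisfied.
All four E1 rules are satisfied.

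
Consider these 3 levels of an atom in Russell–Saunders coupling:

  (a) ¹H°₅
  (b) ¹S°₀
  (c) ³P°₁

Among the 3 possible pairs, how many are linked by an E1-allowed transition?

(a)–(b): forbidden (parity, ΔL, ΔJ).
(a)–(c): forbidden (parity, ΔS, ΔL, ΔJ).
(b)–(c): forbidden (parity, ΔS).
Allowed pairs: 0 of 3.

0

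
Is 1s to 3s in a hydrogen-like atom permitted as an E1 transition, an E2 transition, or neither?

neither

Δl = 0 − 0 = +0; l_i + l_f = 0.
E1 (Δl = ±1): not satisfied.
E2 (Δl = 0,±2, l_i+l_f ≥ 2): not satisfied.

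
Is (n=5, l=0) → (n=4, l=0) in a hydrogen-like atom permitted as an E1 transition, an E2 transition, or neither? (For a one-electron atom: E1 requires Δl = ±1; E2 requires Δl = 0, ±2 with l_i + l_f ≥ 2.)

Δl = 0 − 0 = +0; l_i + l_f = 0.
E1 (Δl = ±1): not satisfied.
E2 (Δl = 0,±2, l_i+l_f ≥ 2): not satisfied.

neither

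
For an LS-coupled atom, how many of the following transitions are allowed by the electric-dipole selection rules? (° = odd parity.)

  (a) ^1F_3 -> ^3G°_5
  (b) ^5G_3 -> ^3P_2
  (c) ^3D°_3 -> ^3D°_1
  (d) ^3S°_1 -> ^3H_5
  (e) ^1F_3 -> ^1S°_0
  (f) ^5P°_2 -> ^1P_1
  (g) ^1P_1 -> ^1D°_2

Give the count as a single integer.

1

(a) forbidden (ΔS, ΔJ fail)
(b) forbidden (parity, ΔS, ΔL fail)
(c) forbidden (parity, ΔJ fail)
(d) forbidden (ΔL, ΔJ fail)
(e) forbidden (ΔL, ΔJ fail)
(f) forbidden (ΔS fails)
(g) allowed
Total allowed: 1 of 7.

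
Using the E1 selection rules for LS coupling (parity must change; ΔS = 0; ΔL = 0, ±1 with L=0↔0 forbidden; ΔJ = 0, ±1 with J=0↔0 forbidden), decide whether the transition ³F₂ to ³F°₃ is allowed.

Parity must change: even → odd — ✓.
ΔS = 0: S: 1 → 1 — ✓.
ΔL = 0, ±1 (not L=0↔0): L: 3 → 3, ΔL = +0 — ✓.
ΔJ = 0, ±1 (not J=0↔0): J: 2 → 3, ΔJ = +1 — ✓.
All four E1 rules are satisfied.

allowed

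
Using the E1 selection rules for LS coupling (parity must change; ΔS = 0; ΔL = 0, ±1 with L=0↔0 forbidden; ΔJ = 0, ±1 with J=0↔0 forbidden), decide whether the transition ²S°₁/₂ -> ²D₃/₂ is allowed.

forbidden

Reading off the term symbols: S 1/2→1/2, L 0→2, J 1/2→3/2, parity odd→even.
Parity must change: odd → even — passes.
ΔS = 0: S: 1/2 → 1/2 — passes.
ΔL = 0, ±1 (not L=0↔0): L: 0 → 2, ΔL = +2 — fails.
ΔJ = 0, ±1 (not J=0↔0): J: 1/2 → 3/2, ΔJ = +1 — passes.
Rule(s) violated: ΔL.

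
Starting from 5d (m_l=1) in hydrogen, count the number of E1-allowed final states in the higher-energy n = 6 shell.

5

E1 requires Δl = ±1, so l_f ∈ {1, 3}; with 0 ≤ l_f ≤ n_f−1 = 5, the allowed l_f values are {1, 3}.
For l_f = 1: m_f ∈ {m_i−1, m_i, m_i+1} ∩ [−1, 1] = {0, 1} → 2 states.
For l_f = 3: m_f ∈ {m_i−1, m_i, m_i+1} ∩ [−3, 3] = {0, 1, 2} → 3 states.
Total: 5.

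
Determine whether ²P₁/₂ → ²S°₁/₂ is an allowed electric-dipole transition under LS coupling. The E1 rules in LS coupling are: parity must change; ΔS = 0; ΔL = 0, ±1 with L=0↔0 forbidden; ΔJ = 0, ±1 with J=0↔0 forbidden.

Reading off the term symbols: S 1/2→1/2, L 1→0, J 1/2→1/2, parity even→odd.
Parity must change: even → odd — satisfied.
ΔS = 0: S: 1/2 → 1/2 — satisfied.
ΔL = 0, ±1 (not L=0↔0): L: 1 → 0, ΔL = -1 — satisfied.
ΔJ = 0, ±1 (not J=0↔0): J: 1/2 → 1/2, ΔJ = +0 — satisfied.
All four E1 rules are satisfied.

allowed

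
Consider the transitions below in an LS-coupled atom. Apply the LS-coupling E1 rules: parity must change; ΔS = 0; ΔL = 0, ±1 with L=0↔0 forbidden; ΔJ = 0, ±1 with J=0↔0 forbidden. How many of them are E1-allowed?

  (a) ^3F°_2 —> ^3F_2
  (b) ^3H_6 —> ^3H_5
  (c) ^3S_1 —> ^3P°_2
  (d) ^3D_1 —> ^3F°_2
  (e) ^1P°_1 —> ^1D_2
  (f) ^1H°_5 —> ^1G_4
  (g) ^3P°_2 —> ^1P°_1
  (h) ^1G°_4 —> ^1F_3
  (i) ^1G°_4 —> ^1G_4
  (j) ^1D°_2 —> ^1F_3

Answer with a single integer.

(a) allowed
(b) forbidden (parity fails)
(c) allowed
(d) allowed
(e) allowed
(f) allowed
(g) forbidden (parity, ΔS fail)
(h) allowed
(i) allowed
(j) allowed
Total allowed: 8 of 10.

8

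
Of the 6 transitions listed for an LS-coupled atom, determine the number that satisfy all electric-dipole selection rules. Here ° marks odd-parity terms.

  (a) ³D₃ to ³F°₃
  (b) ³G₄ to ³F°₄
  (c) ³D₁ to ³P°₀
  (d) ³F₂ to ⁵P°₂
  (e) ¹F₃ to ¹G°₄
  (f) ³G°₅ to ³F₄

5

(a) allowed
(b) allowed
(c) allowed
(d) forbidden (ΔS, ΔL fail)
(e) allowed
(f) allowed
Total allowed: 5 of 6.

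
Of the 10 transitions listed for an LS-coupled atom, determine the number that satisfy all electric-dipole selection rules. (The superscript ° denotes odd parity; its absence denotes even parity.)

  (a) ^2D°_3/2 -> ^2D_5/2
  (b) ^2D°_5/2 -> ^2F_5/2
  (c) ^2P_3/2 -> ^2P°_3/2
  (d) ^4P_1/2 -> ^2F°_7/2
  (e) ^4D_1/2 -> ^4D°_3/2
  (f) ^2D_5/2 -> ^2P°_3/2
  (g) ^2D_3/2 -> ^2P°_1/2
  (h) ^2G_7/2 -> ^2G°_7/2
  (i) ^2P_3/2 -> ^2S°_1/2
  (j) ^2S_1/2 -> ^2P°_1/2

(a) allowed
(b) allowed
(c) allowed
(d) forbidden (ΔS, ΔL, ΔJ fail)
(e) allowed
(f) allowed
(g) allowed
(h) allowed
(i) allowed
(j) allowed
Total allowed: 9 of 10.

9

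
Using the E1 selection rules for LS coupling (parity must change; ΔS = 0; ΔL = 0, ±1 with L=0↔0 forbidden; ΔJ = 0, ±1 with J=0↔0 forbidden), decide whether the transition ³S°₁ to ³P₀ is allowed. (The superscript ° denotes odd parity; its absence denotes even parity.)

allowed

Initial level: S=1, L=0, J=1, parity odd. Final level: S=1, L=1, J=0, parity even.
Parity must change: odd → even — ✓.
ΔS = 0: S: 1 → 1 — ✓.
ΔL = 0, ±1 (not L=0↔0): L: 0 → 1, ΔL = +1 — ✓.
ΔJ = 0, ±1 (not J=0↔0): J: 1 → 0, ΔJ = -1 — ✓.
All four E1 rules are satisfied.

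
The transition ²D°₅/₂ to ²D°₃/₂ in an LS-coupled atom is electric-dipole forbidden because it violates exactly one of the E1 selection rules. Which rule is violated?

parity

Parity must change: odd → odd — violated.
ΔL = 0, ±1 (not L=0↔0): L: 2 → 2, ΔL = +0 — satisfied.
ΔS = 0: S: 1/2 → 1/2 — satisfied.
ΔJ = 0, ±1 (not J=0↔0): J: 5/2 → 3/2, ΔJ = -1 — satisfied.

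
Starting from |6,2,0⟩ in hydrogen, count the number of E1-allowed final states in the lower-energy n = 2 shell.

E1 requires Δl = ±1, so l_f ∈ {1, 3}; with 0 ≤ l_f ≤ n_f−1 = 1, the allowed l_f values are {1}.
For l_f = 1: m_f ∈ {m_i−1, m_i, m_i+1} ∩ [−1, 1] = {-1, 0, 1} → 3 states.
Total: 3.

3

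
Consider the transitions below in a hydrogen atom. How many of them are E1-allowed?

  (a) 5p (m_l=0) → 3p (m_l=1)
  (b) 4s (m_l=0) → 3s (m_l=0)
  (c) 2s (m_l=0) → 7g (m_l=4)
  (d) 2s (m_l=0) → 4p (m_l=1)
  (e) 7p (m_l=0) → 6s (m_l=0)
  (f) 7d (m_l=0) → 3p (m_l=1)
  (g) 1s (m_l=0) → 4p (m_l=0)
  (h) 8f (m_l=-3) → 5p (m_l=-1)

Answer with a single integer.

(a) forbidden — Δl = +0 (E1 requires Δl = ±1)
(b) forbidden — Δl = +0 (E1 requires Δl = ±1)
(c) forbidden — Δl = +4 (E1 requires Δl = ±1); Δm_l = +4 (E1 requires Δm_l = 0, ±1)
(d) allowed
(e) allowed
(f) allowed
(g) allowed
(h) forbidden — Δl = -2 (E1 requires Δl = ±1); Δm_l = +2 (E1 requires Δm_l = 0, ±1)
Total allowed: 4 of 8.

4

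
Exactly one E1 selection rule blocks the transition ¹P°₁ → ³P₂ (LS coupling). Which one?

Initial level: S=0, L=1, J=1, parity odd. Final level: S=1, L=1, J=2, parity even.
ΔJ = 0, ±1 (not J=0↔0): J: 1 → 2, ΔJ = +1 — satisfied.
ΔS = 0: S: 0 → 1 — violated.
Parity must change: odd → even — satisfied.
ΔL = 0, ±1 (not L=0↔0): L: 1 → 1, ΔL = +0 — satisfied.

the ΔS = 0 rule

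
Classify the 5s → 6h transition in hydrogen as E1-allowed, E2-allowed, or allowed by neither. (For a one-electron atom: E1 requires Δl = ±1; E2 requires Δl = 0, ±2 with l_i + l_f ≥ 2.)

neither

Δl = 5 − 0 = +5; l_i + l_f = 5.
E1 (Δl = ±1): not satisfied.
E2 (Δl = 0,±2, l_i+l_f ≥ 2): not satisfied.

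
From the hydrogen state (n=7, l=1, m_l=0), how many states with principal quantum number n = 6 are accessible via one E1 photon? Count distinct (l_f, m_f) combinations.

E1 requires Δl = ±1, so l_f ∈ {0, 2}; with 0 ≤ l_f ≤ n_f−1 = 5, the allowed l_f values are {0, 2}.
For l_f = 0: m_f ∈ {m_i−1, m_i, m_i+1} ∩ [−0, 0] = {0} → 1 state.
For l_f = 2: m_f ∈ {m_i−1, m_i, m_i+1} ∩ [−2, 2] = {-1, 0, 1} → 3 states.
Total: 4.

4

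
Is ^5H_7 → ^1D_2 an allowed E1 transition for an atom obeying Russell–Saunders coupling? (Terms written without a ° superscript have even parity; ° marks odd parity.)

forbidden

Initial level: S=2, L=5, J=7, parity even. Final level: S=0, L=2, J=2, parity even.
ΔJ = 0, ±1 (not J=0↔0): J: 7 → 2, ΔJ = -5 — ✗.
ΔS = 0: S: 2 → 0 — ✗.
Parity must change: even → even — ✗.
ΔL = 0, ±1 (not L=0↔0): L: 5 → 2, ΔL = -3 — ✗.
Rule(s) violated: parity, ΔS, ΔL, ΔJ.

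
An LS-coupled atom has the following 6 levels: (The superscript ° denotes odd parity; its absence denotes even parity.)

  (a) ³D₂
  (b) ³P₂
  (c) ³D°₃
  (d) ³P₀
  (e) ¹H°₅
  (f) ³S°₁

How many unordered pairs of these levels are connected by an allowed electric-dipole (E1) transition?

(a)–(b): forbidden (parity).
(a)–(c): allowed.
(a)–(d): forbidden (parity, ΔJ).
(a)–(e): forbidden (ΔS, ΔL, ΔJ).
(a)–(f): forbidden (ΔL).
(b)–(c): allowed.
(b)–(d): forbidden (parity, ΔJ).
(b)–(e): forbidden (ΔS, ΔL, ΔJ).
(b)–(f): allowed.
(c)–(d): forbidden (ΔJ).
(c)–(e): forbidden (parity, ΔS, ΔL, ΔJ).
(c)–(f): forbidden (parity, ΔL, ΔJ).
(d)–(e): forbidden (ΔS, ΔL, ΔJ).
(d)–(f): allowed.
(e)–(f): forbidden (parity, ΔS, ΔL, ΔJ).
Allowed pairs: 4 of 15.

4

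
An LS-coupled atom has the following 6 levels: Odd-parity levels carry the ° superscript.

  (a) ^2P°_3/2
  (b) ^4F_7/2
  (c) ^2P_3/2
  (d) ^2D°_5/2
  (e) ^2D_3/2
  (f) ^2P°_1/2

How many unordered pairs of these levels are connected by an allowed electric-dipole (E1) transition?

6

(a)–(b): forbidden (ΔS, ΔL, ΔJ).
(a)–(c): allowed.
(a)–(d): forbidden (parity).
(a)–(e): allowed.
(a)–(f): forbidden (parity).
(b)–(c): forbidden (parity, ΔS, ΔL, ΔJ).
(b)–(d): forbidden (ΔS).
(b)–(e): forbidden (parity, ΔS, ΔJ).
(b)–(f): forbidden (ΔS, ΔL, ΔJ).
(c)–(d): allowed.
(c)–(e): forbidden (parity).
(c)–(f): allowed.
(d)–(e): allowed.
(d)–(f): forbidden (parity, ΔJ).
(e)–(f): allowed.
Allowed pairs: 6 of 15.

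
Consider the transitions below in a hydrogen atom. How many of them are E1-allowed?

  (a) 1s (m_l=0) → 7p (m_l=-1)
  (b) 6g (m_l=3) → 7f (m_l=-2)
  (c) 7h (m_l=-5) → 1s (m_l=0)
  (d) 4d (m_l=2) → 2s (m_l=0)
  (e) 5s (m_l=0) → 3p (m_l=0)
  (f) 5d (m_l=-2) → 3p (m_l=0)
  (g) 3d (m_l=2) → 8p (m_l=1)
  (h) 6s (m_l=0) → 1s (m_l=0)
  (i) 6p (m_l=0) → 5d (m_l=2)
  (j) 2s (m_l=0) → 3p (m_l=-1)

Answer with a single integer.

4

(a) allowed
(b) forbidden — Δm_l = -5 (E1 requires Δm_l = 0, ±1)
(c) forbidden — Δl = -5 (E1 requires Δl = ±1); Δm_l = +5 (E1 requires Δm_l = 0, ±1)
(d) forbidden — Δl = -2 (E1 requires Δl = ±1); Δm_l = -2 (E1 requires Δm_l = 0, ±1)
(e) allowed
(f) forbidden — Δm_l = +2 (E1 requires Δm_l = 0, ±1)
(g) allowed
(h) forbidden — Δl = +0 (E1 requires Δl = ±1)
(i) forbidden — Δm_l = +2 (E1 requires Δm_l = 0, ±1)
(j) allowed
Total allowed: 4 of 10.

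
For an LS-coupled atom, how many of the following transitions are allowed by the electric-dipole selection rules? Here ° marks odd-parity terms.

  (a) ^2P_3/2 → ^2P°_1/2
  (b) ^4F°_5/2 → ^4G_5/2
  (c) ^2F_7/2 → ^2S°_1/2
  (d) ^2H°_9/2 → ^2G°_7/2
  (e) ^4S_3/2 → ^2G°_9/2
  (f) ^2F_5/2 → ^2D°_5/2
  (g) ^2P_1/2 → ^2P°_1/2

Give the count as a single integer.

4

(a) allowed
(b) allowed
(c) forbidden (ΔL, ΔJ fail)
(d) forbidden (parity fails)
(e) forbidden (ΔS, ΔL, ΔJ fail)
(f) allowed
(g) allowed
Total allowed: 4 of 7.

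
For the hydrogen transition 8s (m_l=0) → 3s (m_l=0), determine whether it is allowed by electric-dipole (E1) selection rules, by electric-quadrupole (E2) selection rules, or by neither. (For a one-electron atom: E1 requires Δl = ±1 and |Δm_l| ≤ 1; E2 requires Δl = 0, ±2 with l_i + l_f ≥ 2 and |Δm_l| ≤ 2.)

neither

Δl = 0 − 0 = +0; l_i + l_f = 0.
Δm_l = +0.
E1 (Δl = ±1, |Δm_l| ≤ 1): not satisfied.
E2 (Δl = 0,±2, l_i+l_f ≥ 2, |Δm_l| ≤ 2): not satisfied.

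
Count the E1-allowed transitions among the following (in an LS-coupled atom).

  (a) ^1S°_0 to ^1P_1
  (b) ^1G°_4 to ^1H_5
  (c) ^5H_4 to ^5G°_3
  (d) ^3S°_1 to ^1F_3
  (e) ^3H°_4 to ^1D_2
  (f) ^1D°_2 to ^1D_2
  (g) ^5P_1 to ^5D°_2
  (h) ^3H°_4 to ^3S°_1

5

(a) allowed
(b) allowed
(c) allowed
(d) forbidden (ΔS, ΔL, ΔJ fail)
(e) forbidden (ΔS, ΔL, ΔJ fail)
(f) allowed
(g) allowed
(h) forbidden (parity, ΔL, ΔJ fail)
Total allowed: 5 of 8.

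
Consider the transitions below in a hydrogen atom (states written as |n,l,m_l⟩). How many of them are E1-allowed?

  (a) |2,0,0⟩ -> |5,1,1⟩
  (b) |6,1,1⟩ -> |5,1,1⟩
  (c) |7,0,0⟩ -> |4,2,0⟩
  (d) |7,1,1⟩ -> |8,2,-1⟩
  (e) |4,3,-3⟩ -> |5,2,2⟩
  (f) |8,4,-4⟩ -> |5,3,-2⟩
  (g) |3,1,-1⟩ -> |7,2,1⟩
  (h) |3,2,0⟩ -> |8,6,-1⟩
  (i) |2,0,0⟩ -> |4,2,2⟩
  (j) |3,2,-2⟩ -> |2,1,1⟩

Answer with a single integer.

(a) allowed
(b) forbidden — Δl = +0 (E1 requires Δl = ±1)
(c) forbidden — Δl = +2 (E1 requires Δl = ±1)
(d) forbidden — Δm_l = -2 (E1 requires Δm_l = 0, ±1)
(e) forbidden — Δm_l = +5 (E1 requires Δm_l = 0, ±1)
(f) forbidden — Δm_l = +2 (E1 requires Δm_l = 0, ±1)
(g) forbidden — Δm_l = +2 (E1 requires Δm_l = 0, ±1)
(h) forbidden — Δl = +4 (E1 requires Δl = ±1)
(i) forbidden — Δl = +2 (E1 requires Δl = ±1); Δm_l = +2 (E1 requires Δm_l = 0, ±1)
(j) forbidden — Δm_l = +3 (E1 requires Δm_l = 0, ±1)
Total allowed: 1 of 10.

1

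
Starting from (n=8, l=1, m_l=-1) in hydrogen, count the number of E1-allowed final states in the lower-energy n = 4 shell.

E1 requires Δl = ±1, so l_f ∈ {0, 2}; with 0 ≤ l_f ≤ n_f−1 = 3, the allowed l_f values are {0, 2}.
For l_f = 0: m_f ∈ {m_i−1, m_i, m_i+1} ∩ [−0, 0] = {0} → 1 state.
For l_f = 2: m_f ∈ {m_i−1, m_i, m_i+1} ∩ [−2, 2] = {-2, -1, 0} → 3 states.
Total: 4.

4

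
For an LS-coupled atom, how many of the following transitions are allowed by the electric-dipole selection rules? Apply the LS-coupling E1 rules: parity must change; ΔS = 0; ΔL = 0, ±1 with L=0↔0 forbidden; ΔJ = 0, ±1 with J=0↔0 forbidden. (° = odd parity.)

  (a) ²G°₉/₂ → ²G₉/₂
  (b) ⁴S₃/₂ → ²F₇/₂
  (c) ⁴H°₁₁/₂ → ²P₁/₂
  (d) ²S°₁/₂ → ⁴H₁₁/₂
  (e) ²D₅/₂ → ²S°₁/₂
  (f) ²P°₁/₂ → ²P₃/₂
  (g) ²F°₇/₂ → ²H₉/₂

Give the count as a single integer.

(a) allowed
(b) forbidden (parity, ΔS, ΔL, ΔJ fail)
(c) forbidden (ΔS, ΔL, ΔJ fail)
(d) forbidden (ΔS, ΔL, ΔJ fail)
(e) forbidden (ΔL, ΔJ fail)
(f) allowed
(g) forbidden (ΔL fails)
Total allowed: 2 of 7.

2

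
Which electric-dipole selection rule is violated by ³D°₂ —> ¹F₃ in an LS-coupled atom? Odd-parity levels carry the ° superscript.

the ΔS = 0 rule

ΔJ = 0, ±1 (not J=0↔0): J: 2 → 3, ΔJ = +1 — satisfied.
ΔL = 0, ±1 (not L=0↔0): L: 2 → 3, ΔL = +1 — satisfied.
ΔS = 0: S: 1 → 0 — violated.
Parity must change: odd → even — satisfied.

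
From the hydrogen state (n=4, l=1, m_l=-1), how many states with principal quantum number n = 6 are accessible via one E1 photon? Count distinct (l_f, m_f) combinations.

4

E1 requires Δl = ±1, so l_f ∈ {0, 2}; with 0 ≤ l_f ≤ n_f−1 = 5, the allowed l_f values are {0, 2}.
For l_f = 0: m_f ∈ {m_i−1, m_i, m_i+1} ∩ [−0, 0] = {0} → 1 state.
For l_f = 2: m_f ∈ {m_i−1, m_i, m_i+1} ∩ [−2, 2] = {-2, -1, 0} → 3 states.
Total: 4.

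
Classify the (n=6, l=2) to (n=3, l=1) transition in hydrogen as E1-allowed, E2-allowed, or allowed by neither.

Δl = 1 − 2 = -1; l_i + l_f = 3.
E1 (Δl = ±1): satisfied.
E2 (Δl = 0,±2, l_i+l_f ≥ 2): not satisfied.

E1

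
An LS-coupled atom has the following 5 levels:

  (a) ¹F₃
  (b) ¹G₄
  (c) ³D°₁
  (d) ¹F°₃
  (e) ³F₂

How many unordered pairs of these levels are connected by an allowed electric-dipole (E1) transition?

3

(a)–(b): forbidden (parity).
(a)–(c): forbidden (ΔS, ΔJ).
(a)–(d): allowed.
(a)–(e): forbidden (parity, ΔS).
(b)–(c): forbidden (ΔS, ΔL, ΔJ).
(b)–(d): allowed.
(b)–(e): forbidden (parity, ΔS, ΔJ).
(c)–(d): forbidden (parity, ΔS, ΔJ).
(c)–(e): allowed.
(d)–(e): forbidden (ΔS).
Allowed pairs: 3 of 10.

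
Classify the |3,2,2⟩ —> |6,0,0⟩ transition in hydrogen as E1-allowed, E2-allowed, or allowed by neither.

E2

Δl = 0 − 2 = -2; l_i + l_f = 2.
Δm_l = -2.
E1 (Δl = ±1, |Δm_l| ≤ 1): not satisfied.
E2 (Δl = 0,±2, l_i+l_f ≥ 2, |Δm_l| ≤ 2): satisfied.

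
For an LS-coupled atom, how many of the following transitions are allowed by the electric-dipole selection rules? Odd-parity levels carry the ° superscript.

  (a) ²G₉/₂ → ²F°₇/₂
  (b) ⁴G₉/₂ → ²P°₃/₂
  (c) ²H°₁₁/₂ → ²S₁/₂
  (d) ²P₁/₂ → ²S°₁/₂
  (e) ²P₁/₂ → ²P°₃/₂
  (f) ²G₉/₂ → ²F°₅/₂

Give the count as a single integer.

(a) allowed
(b) forbidden (ΔS, ΔL, ΔJ fail)
(c) forbidden (ΔL, ΔJ fail)
(d) allowed
(e) allowed
(f) forbidden (ΔJ fails)
Total allowed: 3 of 6.

3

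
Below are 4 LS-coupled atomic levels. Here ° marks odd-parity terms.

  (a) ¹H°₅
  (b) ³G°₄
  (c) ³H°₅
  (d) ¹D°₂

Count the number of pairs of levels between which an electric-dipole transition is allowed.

0

(a)–(b): forbidden (parity, ΔS).
(a)–(c): forbidden (parity, ΔS).
(a)–(d): forbidden (parity, ΔL, ΔJ).
(b)–(c): forbidden (parity).
(b)–(d): forbidden (parity, ΔS, ΔL, ΔJ).
(c)–(d): forbidden (parity, ΔS, ΔL, ΔJ).
Allowed pairs: 0 of 6.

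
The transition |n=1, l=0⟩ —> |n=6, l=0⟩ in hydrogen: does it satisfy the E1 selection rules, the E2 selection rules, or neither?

Δl = 0 − 0 = +0; l_i + l_f = 0.
E1 (Δl = ±1): not satisfied.
E2 (Δl = 0,±2, l_i+l_f ≥ 2): not satisfied.

neither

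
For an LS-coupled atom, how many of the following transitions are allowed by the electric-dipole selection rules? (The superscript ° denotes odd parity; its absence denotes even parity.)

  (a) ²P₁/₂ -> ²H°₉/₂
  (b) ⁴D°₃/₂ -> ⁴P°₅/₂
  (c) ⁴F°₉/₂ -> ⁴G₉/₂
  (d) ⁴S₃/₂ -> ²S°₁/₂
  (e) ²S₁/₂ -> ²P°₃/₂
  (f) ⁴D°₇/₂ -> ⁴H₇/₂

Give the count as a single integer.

(a) forbidden (ΔL, ΔJ fail)
(b) forbidden (parity fails)
(c) allowed
(d) forbidden (ΔS, ΔL fail)
(e) allowed
(f) forbidden (ΔL fails)
Total allowed: 2 of 6.

2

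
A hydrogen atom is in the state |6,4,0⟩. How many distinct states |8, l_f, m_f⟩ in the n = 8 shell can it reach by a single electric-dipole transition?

6

E1 requires Δl = ±1, so l_f ∈ {3, 5}; with 0 ≤ l_f ≤ n_f−1 = 7, the allowed l_f values are {3, 5}.
For l_f = 3: m_f ∈ {m_i−1, m_i, m_i+1} ∩ [−3, 3] = {-1, 0, 1} → 3 states.
For l_f = 5: m_f ∈ {m_i−1, m_i, m_i+1} ∩ [−5, 5] = {-1, 0, 1} → 3 states.
Total: 6.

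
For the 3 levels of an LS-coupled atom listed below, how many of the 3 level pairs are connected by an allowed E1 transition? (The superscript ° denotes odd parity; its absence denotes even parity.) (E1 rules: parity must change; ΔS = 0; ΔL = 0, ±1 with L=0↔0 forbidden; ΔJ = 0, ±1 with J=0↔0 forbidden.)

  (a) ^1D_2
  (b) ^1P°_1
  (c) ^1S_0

(a)–(b): allowed.
(a)–(c): forbidden (parity, ΔL, ΔJ).
(b)–(c): allowed.
Allowed pairs: 2 of 3.

2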